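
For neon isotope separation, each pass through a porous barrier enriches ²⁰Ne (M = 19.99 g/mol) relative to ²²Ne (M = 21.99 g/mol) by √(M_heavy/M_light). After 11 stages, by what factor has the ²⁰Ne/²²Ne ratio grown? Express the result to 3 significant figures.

After 11 stages the ratio has grown by (√(21.99/19.99))^11 = (21.99/19.99)^(11/2).
= 1.10005^(11/2) = 1.69.

1.69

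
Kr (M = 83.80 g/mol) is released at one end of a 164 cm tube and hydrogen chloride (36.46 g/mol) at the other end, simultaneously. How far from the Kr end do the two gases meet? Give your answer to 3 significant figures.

65.2 cm

Graham's law gives d_Kr/d_HCl = rate_Kr/rate_HCl = √(M_HCl/M_Kr) = √(36.46/83.80) = 0.6596.
With d_Kr + d_HCl = 164 cm, d_HCl = 164/(1 + 0.6596) = 98.82 cm.
d_Kr = 164 − 98.82 = 65.2 cm.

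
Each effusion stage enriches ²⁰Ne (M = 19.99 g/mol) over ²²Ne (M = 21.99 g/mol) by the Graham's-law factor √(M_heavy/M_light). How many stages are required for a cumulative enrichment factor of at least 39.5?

78

With α = √(21.99/19.99) per stage, ln α = ½ ln(1.10005) = 0.04768.
Need α^N ≥ 39.5 ⇒ N ≥ ln(39.5) / ln α = 3.676 / 0.04768 = 77.11.
Minimum whole number of stages: N = 78.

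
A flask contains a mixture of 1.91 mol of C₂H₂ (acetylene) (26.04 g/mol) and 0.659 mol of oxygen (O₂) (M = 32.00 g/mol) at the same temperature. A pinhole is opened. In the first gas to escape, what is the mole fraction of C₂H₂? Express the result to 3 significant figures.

Effusion rate of each component ∝ n_i/√M_i (partial pressure × 1/√M).
So x_C₂H₂ in the escaping gas = (n_C₂H₂/√M_C₂H₂) / Σ(n_i/√M_i)
= (1.91/√26.04) / (1.91/√26.04 + 0.659/√32.00) = 0.3743/(0.3743 + 0.1165) = 0.763.

0.763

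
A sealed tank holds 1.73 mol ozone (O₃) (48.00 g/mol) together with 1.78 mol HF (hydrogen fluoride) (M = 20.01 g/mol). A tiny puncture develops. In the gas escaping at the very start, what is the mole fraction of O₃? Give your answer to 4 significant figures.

0.3856

The effusion rate of species i is ∝ p_i/√M_i ∝ n_i/√M_i.
Mole fraction of O₃ in the effusate = (n_O₃/√M_O₃) / (n_O₃/√M_O₃ + n_HF/√M_HF)
= (1.73/√48.00) / (1.73/√48.00 + 1.78/√20.01) = 0.2497/(0.2497 + 0.3979) = 0.3856.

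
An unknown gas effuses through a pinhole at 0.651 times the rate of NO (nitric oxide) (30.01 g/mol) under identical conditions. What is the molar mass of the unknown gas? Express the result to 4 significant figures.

70.81 g/mol

Using Graham's law: rate_X/rate_NO = √(M_NO/M_X).
0.651 = √(30.01/M_X)
M_X = 30.01 / 0.651² = 30.01 / 0.4238 = 70.81 g/mol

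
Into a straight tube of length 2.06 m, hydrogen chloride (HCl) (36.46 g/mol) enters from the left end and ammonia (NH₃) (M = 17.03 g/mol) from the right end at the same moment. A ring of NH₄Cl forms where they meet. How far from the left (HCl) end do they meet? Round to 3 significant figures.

0.836 m

Graham's law gives d_HCl/d_NH₃ = rate_HCl/rate_NH₃ = √(M_NH₃/M_HCl) = √(17.03/36.46) = 0.6834.
With d_HCl + d_NH₃ = 2.06 m, d_NH₃ = 2.06/(1 + 0.6834) = 1.224 m.
d_HCl = 2.06 − 1.224 = 0.836 m.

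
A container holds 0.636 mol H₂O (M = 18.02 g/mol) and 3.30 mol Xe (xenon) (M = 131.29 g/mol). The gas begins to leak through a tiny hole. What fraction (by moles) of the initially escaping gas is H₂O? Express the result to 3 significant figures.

0.342

Rate_i ∝ x_i/√M_i (Graham's law weighted by mole fraction), so the effusate composition follows n_i/√M_i.
So x_H₂O in the escaping gas = (n_H₂O/√M_H₂O) / Σ(n_i/√M_i)
= (0.636/√18.02) / (0.636/√18.02 + 3.30/√131.29) = 0.1498/(0.1498 + 0.2880) = 0.342.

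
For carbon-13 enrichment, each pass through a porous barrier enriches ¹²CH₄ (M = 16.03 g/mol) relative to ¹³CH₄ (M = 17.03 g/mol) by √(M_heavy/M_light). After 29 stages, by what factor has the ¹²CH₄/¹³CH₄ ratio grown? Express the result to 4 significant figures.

2.405

The single-stage factor is √(M_heavy/M_light), so 29 stages give [√(17.03/16.03)]^29 = (17.03/16.03)^(29/2).
= 1.06238^(29/2) = 2.405.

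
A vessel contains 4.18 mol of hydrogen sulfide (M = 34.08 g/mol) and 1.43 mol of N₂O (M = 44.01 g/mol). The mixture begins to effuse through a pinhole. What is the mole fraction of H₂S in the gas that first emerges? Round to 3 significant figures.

Each component's effusion rate ∝ (its partial pressure)·(1/√M) ∝ n_i/√M_i.
x_H₂S(eff) = (n_H₂S/√M_H₂S) / (n_H₂S/√M_H₂S + n_N₂O/√M_N₂O)
= (4.18/√34.08) / (4.18/√34.08 + 1.43/√44.01) = 0.7160/(0.7160 + 0.2156) = 0.769.

0.769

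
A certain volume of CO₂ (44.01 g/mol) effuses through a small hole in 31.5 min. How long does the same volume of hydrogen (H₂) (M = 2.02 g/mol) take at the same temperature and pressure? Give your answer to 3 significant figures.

6.75 min

Using Graham's law: t_H₂/t_CO₂ = √(M_H₂/M_CO₂) = √(2.02/44.01) = √0.04590 = 0.2142.
So the time for H₂ is 31.5 × 0.2142 = 6.75 min.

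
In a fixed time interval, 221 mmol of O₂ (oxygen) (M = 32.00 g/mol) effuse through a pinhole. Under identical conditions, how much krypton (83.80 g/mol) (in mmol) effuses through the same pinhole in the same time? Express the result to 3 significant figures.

Using Graham's law: rate_Kr/rate_O₂ = √(M_O₂/M_Kr) = √(32.00/83.80) = √0.3819 = 0.6179.
So the amount for Kr is 221 × 0.6179 = 137 mmol.

137 mmol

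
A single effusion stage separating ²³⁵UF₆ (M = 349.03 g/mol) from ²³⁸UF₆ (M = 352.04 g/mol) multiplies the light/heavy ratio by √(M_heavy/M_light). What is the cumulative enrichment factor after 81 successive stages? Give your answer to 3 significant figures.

Overall factor = α^81 with α = √(352.04/349.03), i.e. (352.04/349.03)^(81/2).
= 1.00862^(81/2) = 1.42.

1.42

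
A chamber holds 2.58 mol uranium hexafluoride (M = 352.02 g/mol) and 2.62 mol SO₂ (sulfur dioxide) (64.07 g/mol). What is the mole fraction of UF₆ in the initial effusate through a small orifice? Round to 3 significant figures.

0.296

Each component's effusion rate ∝ (its partial pressure)·(1/√M) ∝ n_i/√M_i.
Mole fraction of UF₆ in the effusate = (n_UF₆/√M_UF₆) / (n_UF₆/√M_UF₆ + n_SO₂/√M_SO₂)
= (2.58/√352.02) / (2.58/√352.02 + 2.62/√64.07) = 0.1375/(0.1375 + 0.3273) = 0.296.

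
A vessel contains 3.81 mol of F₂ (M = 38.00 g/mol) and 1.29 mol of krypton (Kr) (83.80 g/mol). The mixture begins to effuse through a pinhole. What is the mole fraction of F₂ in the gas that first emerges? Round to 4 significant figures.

The effusion rate of species i is ∝ p_i/√M_i ∝ n_i/√M_i.
x_F₂(eff) = (n_F₂/√M_F₂) / (n_F₂/√M_F₂ + n_Kr/√M_Kr)
= (3.81/√38.00) / (3.81/√38.00 + 1.29/√83.80) = 0.6181/(0.6181 + 0.1409) = 0.8143.

0.8143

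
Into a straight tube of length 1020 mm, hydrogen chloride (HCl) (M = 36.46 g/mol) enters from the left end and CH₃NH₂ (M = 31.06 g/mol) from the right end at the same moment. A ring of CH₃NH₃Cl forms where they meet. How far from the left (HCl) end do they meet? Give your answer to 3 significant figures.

490 mm

The fronts meet when d_HCl + d_CH₃NH₂ = L with d_HCl/d_CH₃NH₂ = √(M_CH₃NH₂/M_HCl) (Graham's law). Here √(M_CH₃NH₂/M_HCl) = √(31.06/36.46) = 0.9230.
With d_HCl + d_CH₃NH₂ = 1020 mm, d_CH₃NH₂ = 1020/(1 + 0.9230) = 530.4 mm.
d_HCl = 1020 − 530.4 = 490 mm.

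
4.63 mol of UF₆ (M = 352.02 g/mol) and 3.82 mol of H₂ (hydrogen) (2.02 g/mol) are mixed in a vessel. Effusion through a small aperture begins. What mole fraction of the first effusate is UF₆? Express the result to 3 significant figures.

Rate_i ∝ x_i/√M_i (Graham's law weighted by mole fraction), so the effusate composition follows n_i/√M_i.
x_UF₆(eff) = (n_UF₆/√M_UF₆) / (n_UF₆/√M_UF₆ + n_H₂/√M_H₂)
= (4.63/√352.02) / (4.63/√352.02 + 3.82/√2.02) = 0.2468/(0.2468 + 2.688) = 0.0841.

0.0841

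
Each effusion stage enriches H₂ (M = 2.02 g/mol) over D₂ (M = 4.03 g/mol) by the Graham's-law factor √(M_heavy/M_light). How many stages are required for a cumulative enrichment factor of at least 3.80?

4

Single-stage factor α = √(4.03/2.02), so ln α = ½ ln(1.99505) = 0.3453.
Need α^N ≥ 3.80 ⇒ N ≥ ln(3.80) / ln α = 1.335 / 0.3453 = 3.87.
Rounding up, N = 4 stages.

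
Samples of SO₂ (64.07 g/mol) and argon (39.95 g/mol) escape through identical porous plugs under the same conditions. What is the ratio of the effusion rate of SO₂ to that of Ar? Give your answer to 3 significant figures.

Using Graham's law: rate_SO₂/rate_Ar = √(M_Ar/M_SO₂) = √(39.95/64.07) = √0.6235 = 0.790.

0.790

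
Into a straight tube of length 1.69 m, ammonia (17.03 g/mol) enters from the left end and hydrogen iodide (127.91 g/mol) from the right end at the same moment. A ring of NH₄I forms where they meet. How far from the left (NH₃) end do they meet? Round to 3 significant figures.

Distances travelled in equal time are proportional to diffusion rates, so d_NH₃/d_HI = √(M_HI/M_NH₃) = √(127.91/17.03) = 2.741.
With d_NH₃ + d_HI = 1.69 m, d_HI = 1.69/(1 + 2.741) = 0.4518 m.
d_NH₃ = 1.69 − 0.4518 = 1.24 m.

1.24 m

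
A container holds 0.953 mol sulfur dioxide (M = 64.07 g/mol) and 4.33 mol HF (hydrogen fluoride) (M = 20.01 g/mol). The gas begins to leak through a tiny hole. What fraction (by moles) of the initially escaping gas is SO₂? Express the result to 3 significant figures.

Rate_i ∝ x_i/√M_i (Graham's law weighted by mole fraction), so the effusate composition follows n_i/√M_i.
Mole fraction of SO₂ in the effusate = (n_SO₂/√M_SO₂) / (n_SO₂/√M_SO₂ + n_HF/√M_HF)
= (0.953/√64.07) / (0.953/√64.07 + 4.33/√20.01) = 0.1191/(0.1191 + 0.9680) = 0.110.

0.110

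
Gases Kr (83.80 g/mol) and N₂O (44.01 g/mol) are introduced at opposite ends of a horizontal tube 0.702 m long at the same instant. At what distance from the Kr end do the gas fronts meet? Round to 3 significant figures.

0.295 m

The fronts meet when d_Kr + d_N₂O = L with d_Kr/d_N₂O = √(M_N₂O/M_Kr) (Graham's law). Here √(M_N₂O/M_Kr) = √(44.01/83.80) = 0.7247.
With d_Kr + d_N₂O = 0.702 m, d_N₂O = 0.702/(1 + 0.7247) = 0.4070 m.
d_Kr = 0.702 − 0.4070 = 0.295 m.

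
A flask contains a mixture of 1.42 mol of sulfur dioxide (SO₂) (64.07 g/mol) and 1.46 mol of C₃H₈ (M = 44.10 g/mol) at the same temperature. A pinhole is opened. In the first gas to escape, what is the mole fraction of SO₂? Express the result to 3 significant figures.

0.447

Effusion rate of each component ∝ n_i/√M_i (partial pressure × 1/√M).
So x_SO₂ in the escaping gas = (n_SO₂/√M_SO₂) / Σ(n_i/√M_i)
= (1.42/√64.07) / (1.42/√64.07 + 1.46/√44.10) = 0.1774/(0.1774 + 0.2199) = 0.447.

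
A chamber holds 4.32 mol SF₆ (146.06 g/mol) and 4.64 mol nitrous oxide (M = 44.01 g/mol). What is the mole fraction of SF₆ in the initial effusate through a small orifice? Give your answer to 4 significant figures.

Rate_i ∝ x_i/√M_i (Graham's law weighted by mole fraction), so the effusate composition follows n_i/√M_i.
So x_SF₆ in the escaping gas = (n_SF₆/√M_SF₆) / Σ(n_i/√M_i)
= (4.32/√146.06) / (4.32/√146.06 + 4.64/√44.01) = 0.3575/(0.3575 + 0.6994) = 0.3382.

0.3382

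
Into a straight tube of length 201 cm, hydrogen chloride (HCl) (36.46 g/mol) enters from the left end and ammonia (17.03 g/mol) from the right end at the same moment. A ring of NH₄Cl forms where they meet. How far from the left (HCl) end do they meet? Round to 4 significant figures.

The fronts meet when d_HCl + d_NH₃ = L with d_HCl/d_NH₃ = √(M_NH₃/M_HCl) (Graham's law). Here √(M_NH₃/M_HCl) = √(17.03/36.46) = 0.6834.
With d_HCl + d_NH₃ = 201 cm, d_NH₃ = 201/(1 + 0.6834) = 119.4 cm.
d_HCl = 201 − 119.4 = 81.60 cm.

81.60 cm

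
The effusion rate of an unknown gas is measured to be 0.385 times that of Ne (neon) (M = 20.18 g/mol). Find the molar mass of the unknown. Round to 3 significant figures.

From Graham's law, rate_X/rate_Ne = √(M_Ne/M_X).
0.385 = √(20.18/M_X)
M_X = 20.18 / 0.385² = 20.18 / 0.1482 = 136 g/mol

136 g/mol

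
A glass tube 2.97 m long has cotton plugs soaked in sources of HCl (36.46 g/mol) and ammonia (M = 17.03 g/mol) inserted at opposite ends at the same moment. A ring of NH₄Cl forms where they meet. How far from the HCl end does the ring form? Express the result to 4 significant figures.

1.206 m

Graham's law gives d_HCl/d_NH₃ = rate_HCl/rate_NH₃ = √(M_NH₃/M_HCl) = √(17.03/36.46) = 0.6834.
With d_HCl + d_NH₃ = 2.97 m, d_NH₃ = 2.97/(1 + 0.6834) = 1.764 m.
d_HCl = 2.97 − 1.764 = 1.206 m.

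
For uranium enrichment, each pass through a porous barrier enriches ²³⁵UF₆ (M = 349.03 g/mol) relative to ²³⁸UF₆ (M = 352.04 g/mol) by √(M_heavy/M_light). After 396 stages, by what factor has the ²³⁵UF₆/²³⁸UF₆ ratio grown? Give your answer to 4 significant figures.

After 396 stages the ratio has grown by (√(352.04/349.03))^396 = (352.04/349.03)^(396/2).
= 1.00862^198 = 5.475.

5.475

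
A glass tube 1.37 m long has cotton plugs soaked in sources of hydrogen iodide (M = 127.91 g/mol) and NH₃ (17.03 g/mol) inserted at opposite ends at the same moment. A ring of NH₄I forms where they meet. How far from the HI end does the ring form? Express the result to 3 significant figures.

0.366 m

In equal time, each gas travels a distance ∝ its rate ∝ 1/√M, so d_HI/d_NH₃ = √(M_NH₃/M_HI) = √(17.03/127.91) = 0.3649.
With d_HI + d_NH₃ = 1.37 m, d_NH₃ = 1.37/(1 + 0.3649) = 1.004 m.
d_HI = 1.37 − 1.004 = 0.366 m.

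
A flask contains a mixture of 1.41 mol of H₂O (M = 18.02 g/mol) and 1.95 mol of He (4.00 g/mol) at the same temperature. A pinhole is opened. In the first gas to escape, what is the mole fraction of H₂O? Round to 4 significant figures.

0.2541

Each component's effusion rate ∝ (its partial pressure)·(1/√M) ∝ n_i/√M_i.
So x_H₂O in the escaping gas = (n_H₂O/√M_H₂O) / Σ(n_i/√M_i)
= (1.41/√18.02) / (1.41/√18.02 + 1.95/√4.00) = 0.3322/(0.3322 + 0.9750) = 0.2541.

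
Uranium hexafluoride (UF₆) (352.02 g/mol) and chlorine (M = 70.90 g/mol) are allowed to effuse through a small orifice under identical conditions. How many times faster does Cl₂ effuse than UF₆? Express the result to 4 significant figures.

2.228

From Graham's law, rate_Cl₂/rate_UF₆ = √(M_UF₆/M_Cl₂) = √(352.02/70.90) = √4.965 = 2.228.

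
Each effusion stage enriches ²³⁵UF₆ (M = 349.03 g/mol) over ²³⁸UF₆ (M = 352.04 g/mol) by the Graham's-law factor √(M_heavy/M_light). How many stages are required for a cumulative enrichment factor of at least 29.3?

Per stage α = (352.04/349.03)^(1/2) = 1.00862^0.5, giving ln α = 0.004293.
Need α^N ≥ 29.3 ⇒ N ≥ ln(29.3) / ln α = 3.378 / 0.004293 = 786.68.
Minimum whole number of stages: N = 787.

787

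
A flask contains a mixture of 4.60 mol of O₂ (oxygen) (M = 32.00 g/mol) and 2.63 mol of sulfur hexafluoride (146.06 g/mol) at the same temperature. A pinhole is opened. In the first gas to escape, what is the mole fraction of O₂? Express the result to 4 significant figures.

The effusion rate of species i is ∝ p_i/√M_i ∝ n_i/√M_i.
x_O₂(eff) = (n_O₂/√M_O₂) / (n_O₂/√M_O₂ + n_SF₆/√M_SF₆)
= (4.60/√32.00) / (4.60/√32.00 + 2.63/√146.06) = 0.8132/(0.8132 + 0.2176) = 0.7889.

0.7889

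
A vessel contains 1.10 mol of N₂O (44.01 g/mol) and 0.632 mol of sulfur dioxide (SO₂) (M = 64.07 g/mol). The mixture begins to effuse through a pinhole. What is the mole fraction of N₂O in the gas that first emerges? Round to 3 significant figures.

0.677

The effusion rate of species i is ∝ p_i/√M_i ∝ n_i/√M_i.
x_N₂O(eff) = (n_N₂O/√M_N₂O) / (n_N₂O/√M_N₂O + n_SO₂/√M_SO₂)
= (1.10/√44.01) / (1.10/√44.01 + 0.632/√64.07) = 0.1658/(0.1658 + 0.07896) = 0.677.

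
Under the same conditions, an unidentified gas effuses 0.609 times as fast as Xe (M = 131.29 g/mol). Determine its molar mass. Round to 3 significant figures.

354 g/mol

By Graham's law, rate_X/rate_Xe = √(M_Xe/M_X).
0.609 = √(131.29/M_X)
M_X = 131.29 / 0.609² = 131.29 / 0.3709 = 354 g/mol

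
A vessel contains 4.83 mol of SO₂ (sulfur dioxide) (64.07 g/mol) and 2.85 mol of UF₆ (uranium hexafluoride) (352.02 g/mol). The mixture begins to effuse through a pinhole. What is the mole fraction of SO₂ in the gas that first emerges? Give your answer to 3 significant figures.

0.799

Effusion rate of each component ∝ n_i/√M_i (partial pressure × 1/√M).
Mole fraction of SO₂ in the effusate = (n_SO₂/√M_SO₂) / (n_SO₂/√M_SO₂ + n_UF₆/√M_UF₆)
= (4.83/√64.07) / (4.83/√64.07 + 2.85/√352.02) = 0.6034/(0.6034 + 0.1519) = 0.799.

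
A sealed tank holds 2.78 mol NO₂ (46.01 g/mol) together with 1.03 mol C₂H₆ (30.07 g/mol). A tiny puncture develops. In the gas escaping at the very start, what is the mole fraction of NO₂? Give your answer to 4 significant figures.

The effusion rate of species i is ∝ p_i/√M_i ∝ n_i/√M_i.
So x_NO₂ in the escaping gas = (n_NO₂/√M_NO₂) / Σ(n_i/√M_i)
= (2.78/√46.01) / (2.78/√46.01 + 1.03/√30.07) = 0.4098/(0.4098 + 0.1878) = 0.6857.

0.6857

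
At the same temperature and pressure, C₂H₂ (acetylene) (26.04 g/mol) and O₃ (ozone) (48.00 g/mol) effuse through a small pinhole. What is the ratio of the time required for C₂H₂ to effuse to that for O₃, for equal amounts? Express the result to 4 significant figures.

0.7365

Since effusion rate ∝ 1/√M, t_C₂H₂/t_O₃ = √(M_C₂H₂/M_O₃) = √(26.04/48.00) = √0.5425 = 0.7365.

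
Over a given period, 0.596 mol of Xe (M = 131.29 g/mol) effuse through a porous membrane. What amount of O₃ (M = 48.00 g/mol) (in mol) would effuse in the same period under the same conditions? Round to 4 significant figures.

0.9857 mol

Graham's law gives rate_O₃/rate_Xe = √(M_Xe/M_O₃) = √(131.29/48.00) = √2.735 = 1.654.
So the amount for O₃ is 0.596 × 1.654 = 0.9857 mol.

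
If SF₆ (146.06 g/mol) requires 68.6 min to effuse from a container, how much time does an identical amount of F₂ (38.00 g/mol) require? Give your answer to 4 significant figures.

Using Graham's law: t_F₂/t_SF₆ = √(M_F₂/M_SF₆) = √(38.00/146.06) = √0.2602 = 0.5101.
So the time for F₂ is 68.6 × 0.5101 = 34.99 min.

34.99 min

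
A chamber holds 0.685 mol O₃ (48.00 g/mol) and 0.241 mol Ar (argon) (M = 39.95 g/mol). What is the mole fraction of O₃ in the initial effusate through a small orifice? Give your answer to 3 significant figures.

0.722

Rate_i ∝ x_i/√M_i (Graham's law weighted by mole fraction), so the effusate composition follows n_i/√M_i.
So x_O₃ in the escaping gas = (n_O₃/√M_O₃) / Σ(n_i/√M_i)
= (0.685/√48.00) / (0.685/√48.00 + 0.241/√39.95) = 0.09887/(0.09887 + 0.03813) = 0.722.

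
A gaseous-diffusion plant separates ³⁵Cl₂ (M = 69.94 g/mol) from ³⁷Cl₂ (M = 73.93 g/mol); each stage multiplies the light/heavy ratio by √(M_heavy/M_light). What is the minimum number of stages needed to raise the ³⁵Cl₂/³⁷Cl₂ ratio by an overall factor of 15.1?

Per stage α = (73.93/69.94)^(1/2) = 1.05705^0.5, giving ln α = 0.02774.
Need α^N ≥ 15.1 ⇒ N ≥ ln(15.1) / ln α = 2.715 / 0.02774 = 97.86.
Rounding up, N = 98 stages.

98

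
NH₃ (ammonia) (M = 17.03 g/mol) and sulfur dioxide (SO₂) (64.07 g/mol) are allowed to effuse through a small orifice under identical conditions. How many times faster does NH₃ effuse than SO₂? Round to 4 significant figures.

1.940

Since effusion rate ∝ 1/√M, rate_NH₃/rate_SO₂ = √(M_SO₂/M_NH₃) = √(64.07/17.03) = √3.762 = 1.940.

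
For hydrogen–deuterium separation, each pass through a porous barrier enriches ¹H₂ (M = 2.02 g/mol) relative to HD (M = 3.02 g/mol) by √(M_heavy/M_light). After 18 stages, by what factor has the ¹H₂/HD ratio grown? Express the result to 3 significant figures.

Overall factor = α^18 with α = √(3.02/2.02), i.e. (3.02/2.02)^(18/2).
= 1.49505^9 = 37.3.

37.3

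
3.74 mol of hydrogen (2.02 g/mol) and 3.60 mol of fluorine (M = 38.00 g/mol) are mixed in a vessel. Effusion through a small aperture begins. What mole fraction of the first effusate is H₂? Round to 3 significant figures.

0.818

Rate_i ∝ x_i/√M_i (Graham's law weighted by mole fraction), so the effusate composition follows n_i/√M_i.
x_H₂(eff) = (n_H₂/√M_H₂) / (n_H₂/√M_H₂ + n_F₂/√M_F₂)
= (3.74/√2.02) / (3.74/√2.02 + 3.60/√38.00) = 2.631/(2.631 + 0.5840) = 0.818.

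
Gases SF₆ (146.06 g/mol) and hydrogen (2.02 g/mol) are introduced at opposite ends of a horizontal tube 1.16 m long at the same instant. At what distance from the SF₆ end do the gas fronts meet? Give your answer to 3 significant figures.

0.122 m

In equal time, each gas travels a distance ∝ its rate ∝ 1/√M, so d_SF₆/d_H₂ = √(M_H₂/M_SF₆) = √(2.02/146.06) = 0.1176.
With d_SF₆ + d_H₂ = 1.16 m, d_H₂ = 1.16/(1 + 0.1176) = 1.038 m.
d_SF₆ = 1.16 − 1.038 = 0.122 m.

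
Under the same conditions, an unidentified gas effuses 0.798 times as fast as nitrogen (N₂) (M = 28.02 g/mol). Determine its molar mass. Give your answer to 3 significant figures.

44.0 g/mol

Graham's law gives rate_X/rate_N₂ = √(M_N₂/M_X).
0.798 = √(28.02/M_X)
M_X = 28.02 / 0.798² = 28.02 / 0.6368 = 44.0 g/mol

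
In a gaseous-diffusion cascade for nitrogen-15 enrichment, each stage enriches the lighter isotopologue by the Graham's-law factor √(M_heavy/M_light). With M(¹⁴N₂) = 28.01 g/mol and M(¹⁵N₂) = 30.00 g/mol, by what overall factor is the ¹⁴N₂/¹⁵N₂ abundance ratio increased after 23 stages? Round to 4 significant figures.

2.202

Each stage multiplies the ratio by α = √(30.00/28.01), so after 23 stages the overall factor is α^23 = (30.00/28.01)^(23/2).
= 1.07105^(23/2) = 2.202.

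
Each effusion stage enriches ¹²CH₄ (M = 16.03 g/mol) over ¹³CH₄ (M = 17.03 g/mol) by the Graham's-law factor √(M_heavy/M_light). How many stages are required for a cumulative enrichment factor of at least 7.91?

69

Single-stage factor α = √(17.03/16.03), so ln α = ½ ln(1.06238) = 0.03026.
Need α^N ≥ 7.91 ⇒ N ≥ ln(7.91) / ln α = 2.068 / 0.03026 = 68.35.
Minimum whole number of stages: N = 69.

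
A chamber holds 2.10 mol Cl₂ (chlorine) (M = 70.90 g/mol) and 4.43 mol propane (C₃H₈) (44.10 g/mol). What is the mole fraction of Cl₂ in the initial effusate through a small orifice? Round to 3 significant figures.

Each component's effusion rate ∝ (its partial pressure)·(1/√M) ∝ n_i/√M_i.
x_Cl₂(eff) = (n_Cl₂/√M_Cl₂) / (n_Cl₂/√M_Cl₂ + n_C₃H₈/√M_C₃H₈)
= (2.10/√70.90) / (2.10/√70.90 + 4.43/√44.10) = 0.2494/(0.2494 + 0.6671) = 0.272.

0.272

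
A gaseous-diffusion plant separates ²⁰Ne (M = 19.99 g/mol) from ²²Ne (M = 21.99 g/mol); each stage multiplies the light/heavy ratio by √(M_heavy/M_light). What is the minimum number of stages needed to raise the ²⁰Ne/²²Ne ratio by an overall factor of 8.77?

Per stage α = (21.99/19.99)^(1/2) = 1.10005^0.5, giving ln α = 0.04768.
Need α^N ≥ 8.77 ⇒ N ≥ ln(8.77) / ln α = 2.171 / 0.04768 = 45.54.
Minimum whole number of stages: N = 46.

46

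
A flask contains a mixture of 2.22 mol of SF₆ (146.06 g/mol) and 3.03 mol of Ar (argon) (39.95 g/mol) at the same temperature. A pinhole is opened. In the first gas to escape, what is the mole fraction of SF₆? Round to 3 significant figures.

Rate_i ∝ x_i/√M_i (Graham's law weighted by mole fraction), so the effusate composition follows n_i/√M_i.
So x_SF₆ in the escaping gas = (n_SF₆/√M_SF₆) / Σ(n_i/√M_i)
= (2.22/√146.06) / (2.22/√146.06 + 3.03/√39.95) = 0.1837/(0.1837 + 0.4794) = 0.277.

0.277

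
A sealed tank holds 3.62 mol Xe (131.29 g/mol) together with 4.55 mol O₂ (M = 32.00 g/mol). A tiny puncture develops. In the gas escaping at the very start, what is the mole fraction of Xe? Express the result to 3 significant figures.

0.282

The effusion rate of species i is ∝ p_i/√M_i ∝ n_i/√M_i.
x_Xe(eff) = (n_Xe/√M_Xe) / (n_Xe/√M_Xe + n_O₂/√M_O₂)
= (3.62/√131.29) / (3.62/√131.29 + 4.55/√32.00) = 0.3159/(0.3159 + 0.8043) = 0.282.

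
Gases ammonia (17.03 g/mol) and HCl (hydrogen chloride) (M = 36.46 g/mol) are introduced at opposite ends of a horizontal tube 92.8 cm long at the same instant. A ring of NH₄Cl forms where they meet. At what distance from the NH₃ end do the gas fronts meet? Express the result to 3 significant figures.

55.1 cm

Graham's law gives d_NH₃/d_HCl = rate_NH₃/rate_HCl = √(M_HCl/M_NH₃) = √(36.46/17.03) = 1.463.
With d_NH₃ + d_HCl = 92.8 cm, d_HCl = 92.8/(1 + 1.463) = 37.67 cm.
d_NH₃ = 92.8 − 37.67 = 55.1 cm.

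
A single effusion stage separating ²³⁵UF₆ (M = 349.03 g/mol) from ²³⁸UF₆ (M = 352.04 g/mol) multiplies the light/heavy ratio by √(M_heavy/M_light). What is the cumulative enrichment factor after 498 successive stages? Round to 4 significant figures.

8.484

The single-stage factor is √(M_heavy/M_light), so 498 stages give [√(352.04/349.03)]^498 = (352.04/349.03)^(498/2).
= 1.00862^249 = 8.484.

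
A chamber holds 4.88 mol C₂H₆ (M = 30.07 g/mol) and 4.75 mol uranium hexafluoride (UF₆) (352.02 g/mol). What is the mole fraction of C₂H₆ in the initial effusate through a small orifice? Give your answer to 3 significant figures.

0.779

Effusion rate of each component ∝ n_i/√M_i (partial pressure × 1/√M).
x_C₂H₆(eff) = (n_C₂H₆/√M_C₂H₆) / (n_C₂H₆/√M_C₂H₆ + n_UF₆/√M_UF₆)
= (4.88/√30.07) / (4.88/√30.07 + 4.75/√352.02) = 0.8899/(0.8899 + 0.2532) = 0.779.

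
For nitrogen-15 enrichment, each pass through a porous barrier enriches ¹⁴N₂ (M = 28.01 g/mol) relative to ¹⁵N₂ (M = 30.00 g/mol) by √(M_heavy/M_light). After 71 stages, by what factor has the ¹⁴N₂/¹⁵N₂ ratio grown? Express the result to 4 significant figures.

The single-stage factor is √(M_heavy/M_light), so 71 stages give [√(30.00/28.01)]^71 = (30.00/28.01)^(71/2).
= 1.07105^(71/2) = 11.43.

11.43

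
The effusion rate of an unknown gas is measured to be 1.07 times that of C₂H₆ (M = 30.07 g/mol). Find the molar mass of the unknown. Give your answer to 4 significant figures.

26.26 g/mol

From Graham's law, rate_X/rate_C₂H₆ = √(M_C₂H₆/M_X).
1.07 = √(30.07/M_X)
M_X = 30.07 / 1.07² = 30.07 / 1.145 = 26.26 g/mol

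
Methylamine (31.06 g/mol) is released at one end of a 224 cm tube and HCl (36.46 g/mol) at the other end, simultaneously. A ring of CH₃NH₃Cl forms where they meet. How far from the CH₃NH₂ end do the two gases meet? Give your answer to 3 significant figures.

In equal time, each gas travels a distance ∝ its rate ∝ 1/√M, so d_CH₃NH₂/d_HCl = √(M_HCl/M_CH₃NH₂) = √(36.46/31.06) = 1.083.
With d_CH₃NH₂ + d_HCl = 224 cm, d_HCl = 224/(1 + 1.083) = 107.5 cm.
d_CH₃NH₂ = 224 − 107.5 = 116 cm.

116 cm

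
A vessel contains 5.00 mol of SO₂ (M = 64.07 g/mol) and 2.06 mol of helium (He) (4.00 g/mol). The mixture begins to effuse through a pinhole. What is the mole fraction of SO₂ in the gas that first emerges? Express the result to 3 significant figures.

0.378

Effusion rate of each component ∝ n_i/√M_i (partial pressure × 1/√M).
So x_SO₂ in the escaping gas = (n_SO₂/√M_SO₂) / Σ(n_i/√M_i)
= (5.00/√64.07) / (5.00/√64.07 + 2.06/√4.00) = 0.6247/(0.6247 + 1.030) = 0.378.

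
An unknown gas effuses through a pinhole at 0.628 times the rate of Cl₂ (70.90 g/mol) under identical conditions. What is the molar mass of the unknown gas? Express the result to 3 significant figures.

By Graham's law, rate_X/rate_Cl₂ = √(M_Cl₂/M_X).
0.628 = √(70.90/M_X)
M_X = 70.90 / 0.628² = 70.90 / 0.3944 = 180 g/mol

180 g/mol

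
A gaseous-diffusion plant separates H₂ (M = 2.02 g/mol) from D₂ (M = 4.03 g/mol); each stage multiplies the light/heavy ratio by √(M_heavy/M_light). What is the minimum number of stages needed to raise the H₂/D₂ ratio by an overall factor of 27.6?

10

Per stage α = (4.03/2.02)^(1/2) = 1.99505^0.5, giving ln α = 0.3453.
Need α^N ≥ 27.6 ⇒ N ≥ ln(27.6) / ln α = 3.318 / 0.3453 = 9.61.
Minimum whole number of stages: N = 10.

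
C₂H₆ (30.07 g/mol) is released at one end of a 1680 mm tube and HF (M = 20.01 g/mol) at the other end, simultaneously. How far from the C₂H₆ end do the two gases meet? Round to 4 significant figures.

Graham's law gives d_C₂H₆/d_HF = rate_C₂H₆/rate_HF = √(M_HF/M_C₂H₆) = √(20.01/30.07) = 0.8157.
With d_C₂H₆ + d_HF = 1680 mm, d_HF = 1680/(1 + 0.8157) = 925.2 mm.
d_C₂H₆ = 1680 − 925.2 = 754.8 mm.

754.8 mm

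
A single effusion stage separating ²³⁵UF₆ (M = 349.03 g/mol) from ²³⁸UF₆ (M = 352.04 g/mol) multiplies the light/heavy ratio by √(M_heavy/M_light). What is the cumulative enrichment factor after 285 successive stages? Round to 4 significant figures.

After 285 stages the ratio has grown by (√(352.04/349.03))^285 = (352.04/349.03)^(285/2).
= 1.00862^(285/2) = 3.400.

3.400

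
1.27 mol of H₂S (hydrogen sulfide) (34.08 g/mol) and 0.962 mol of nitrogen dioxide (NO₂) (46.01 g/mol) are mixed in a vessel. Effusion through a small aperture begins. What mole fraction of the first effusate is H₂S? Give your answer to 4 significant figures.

Rate_i ∝ x_i/√M_i (Graham's law weighted by mole fraction), so the effusate composition follows n_i/√M_i.
x_H₂S(eff) = (n_H₂S/√M_H₂S) / (n_H₂S/√M_H₂S + n_NO₂/√M_NO₂)
= (1.27/√34.08) / (1.27/√34.08 + 0.962/√46.01) = 0.2175/(0.2175 + 0.1418) = 0.6054.

0.6054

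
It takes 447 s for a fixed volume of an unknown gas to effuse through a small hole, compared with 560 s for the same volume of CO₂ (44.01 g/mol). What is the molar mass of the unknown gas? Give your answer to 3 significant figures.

28.0 g/mol

From Graham's law, t_X/t_CO₂ = √(M_X/M_CO₂).
447/560 = 0.7982 = √(M_X/44.01)
M_X = 44.01 × 0.7982² = 44.01 × 0.6371 = 28.0 g/mol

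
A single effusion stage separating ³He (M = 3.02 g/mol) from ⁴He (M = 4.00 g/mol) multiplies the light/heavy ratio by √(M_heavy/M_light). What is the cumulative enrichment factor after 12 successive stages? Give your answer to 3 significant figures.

5.40

Overall factor = α^12 with α = √(4.00/3.02), i.e. (4.00/3.02)^(12/2).
= 1.32450^6 = 5.40.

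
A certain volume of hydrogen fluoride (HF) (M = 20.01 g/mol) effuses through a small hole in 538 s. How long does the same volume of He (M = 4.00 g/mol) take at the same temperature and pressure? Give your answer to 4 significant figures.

240.5 s

Using Graham's law: t_He/t_HF = √(M_He/M_HF) = √(4.00/20.01) = √0.1999 = 0.4471.
So the time for He is 538 × 0.4471 = 240.5 s.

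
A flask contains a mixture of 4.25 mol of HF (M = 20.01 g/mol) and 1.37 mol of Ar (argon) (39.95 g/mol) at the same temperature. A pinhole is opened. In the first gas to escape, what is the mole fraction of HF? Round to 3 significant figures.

The effusion rate of species i is ∝ p_i/√M_i ∝ n_i/√M_i.
Mole fraction of HF in the effusate = (n_HF/√M_HF) / (n_HF/√M_HF + n_Ar/√M_Ar)
= (4.25/√20.01) / (4.25/√20.01 + 1.37/√39.95) = 0.9501/(0.9501 + 0.2168) = 0.814.

0.814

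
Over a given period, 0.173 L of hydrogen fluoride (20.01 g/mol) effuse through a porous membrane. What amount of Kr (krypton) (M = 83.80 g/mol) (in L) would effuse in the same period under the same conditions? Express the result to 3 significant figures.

0.0845 L

From Graham's law, rate_Kr/rate_HF = √(M_HF/M_Kr) = √(20.01/83.80) = √0.2388 = 0.4887.
So the volume for Kr is 0.173 × 0.4887 = 0.0845 L.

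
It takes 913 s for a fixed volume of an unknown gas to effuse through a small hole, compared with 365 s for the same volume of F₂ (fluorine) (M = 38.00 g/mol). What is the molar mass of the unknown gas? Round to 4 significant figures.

237.8 g/mol

By Graham's law, t_X/t_F₂ = √(M_X/M_F₂).
913/365 = 2.501 = √(M_X/38.00)
M_X = 38.00 × 2.501² = 38.00 × 6.257 = 237.8 g/mol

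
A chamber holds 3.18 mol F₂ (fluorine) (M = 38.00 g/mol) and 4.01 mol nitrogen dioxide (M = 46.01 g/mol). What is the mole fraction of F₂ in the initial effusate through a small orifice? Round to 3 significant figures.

Effusion rate of each component ∝ n_i/√M_i (partial pressure × 1/√M).
So x_F₂ in the escaping gas = (n_F₂/√M_F₂) / Σ(n_i/√M_i)
= (3.18/√38.00) / (3.18/√38.00 + 4.01/√46.01) = 0.5159/(0.5159 + 0.5912) = 0.466.

0.466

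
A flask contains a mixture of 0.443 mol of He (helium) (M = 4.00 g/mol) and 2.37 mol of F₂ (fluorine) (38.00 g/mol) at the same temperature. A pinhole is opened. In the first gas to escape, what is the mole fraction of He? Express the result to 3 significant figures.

Each component's effusion rate ∝ (its partial pressure)·(1/√M) ∝ n_i/√M_i.
So x_He in the escaping gas = (n_He/√M_He) / Σ(n_i/√M_i)
= (0.443/√4.00) / (0.443/√4.00 + 2.37/√38.00) = 0.2215/(0.2215 + 0.3845) = 0.366.

0.366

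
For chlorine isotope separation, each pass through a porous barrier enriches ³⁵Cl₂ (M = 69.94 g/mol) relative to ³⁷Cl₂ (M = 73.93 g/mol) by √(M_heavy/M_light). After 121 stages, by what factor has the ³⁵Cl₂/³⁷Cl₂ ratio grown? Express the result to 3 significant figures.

28.7

After 121 stages the ratio has grown by (√(73.93/69.94))^121 = (73.93/69.94)^(121/2).
= 1.05705^(121/2) = 28.7.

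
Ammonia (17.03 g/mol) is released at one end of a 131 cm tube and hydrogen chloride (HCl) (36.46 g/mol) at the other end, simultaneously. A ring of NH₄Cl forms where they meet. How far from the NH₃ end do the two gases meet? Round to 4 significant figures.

77.82 cm

Distances travelled in equal time are proportional to diffusion rates, so d_NH₃/d_HCl = √(M_HCl/M_NH₃) = √(36.46/17.03) = 1.463.
With d_NH₃ + d_HCl = 131 cm, d_HCl = 131/(1 + 1.463) = 53.18 cm.
d_NH₃ = 131 − 53.18 = 77.82 cm.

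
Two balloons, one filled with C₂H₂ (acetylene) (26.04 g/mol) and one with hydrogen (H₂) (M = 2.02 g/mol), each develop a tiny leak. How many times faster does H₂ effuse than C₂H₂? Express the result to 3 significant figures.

From Graham's law, rate_H₂/rate_C₂H₂ = √(M_C₂H₂/M_H₂) = √(26.04/2.02) = √12.89 = 3.59.

3.59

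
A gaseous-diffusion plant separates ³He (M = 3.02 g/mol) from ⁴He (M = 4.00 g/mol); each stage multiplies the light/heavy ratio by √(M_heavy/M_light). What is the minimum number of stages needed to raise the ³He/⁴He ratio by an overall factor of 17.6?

21

Single-stage factor α = √(4.00/3.02), so ln α = ½ ln(1.32450) = 0.1405.
Need α^N ≥ 17.6 ⇒ N ≥ ln(17.6) / ln α = 2.868 / 0.1405 = 20.41.
Minimum whole number of stages: N = 21.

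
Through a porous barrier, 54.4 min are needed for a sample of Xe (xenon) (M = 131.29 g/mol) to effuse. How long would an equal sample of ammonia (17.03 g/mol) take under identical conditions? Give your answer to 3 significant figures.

19.6 min

Since effusion rate ∝ 1/√M, t_NH₃/t_Xe = √(M_NH₃/M_Xe) = √(17.03/131.29) = √0.1297 = 0.3602.
So the time for NH₃ is 54.4 × 0.3602 = 19.6 min.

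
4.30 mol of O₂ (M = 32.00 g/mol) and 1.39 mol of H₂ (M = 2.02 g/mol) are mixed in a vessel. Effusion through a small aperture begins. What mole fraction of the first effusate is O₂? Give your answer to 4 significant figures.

0.4373

Effusion rate of each component ∝ n_i/√M_i (partial pressure × 1/√M).
x_O₂(eff) = (n_O₂/√M_O₂) / (n_O₂/√M_O₂ + n_H₂/√M_H₂)
= (4.30/√32.00) / (4.30/√32.00 + 1.39/√2.02) = 0.7601/(0.7601 + 0.9780) = 0.4373.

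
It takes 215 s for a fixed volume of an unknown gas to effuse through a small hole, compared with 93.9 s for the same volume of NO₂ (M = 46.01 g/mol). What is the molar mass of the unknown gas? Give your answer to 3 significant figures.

From Graham's law, t_X/t_NO₂ = √(M_X/M_NO₂).
215/93.9 = 2.290 = √(M_X/46.01)
M_X = 46.01 × 2.290² = 46.01 × 5.243 = 241 g/mol

241 g/mol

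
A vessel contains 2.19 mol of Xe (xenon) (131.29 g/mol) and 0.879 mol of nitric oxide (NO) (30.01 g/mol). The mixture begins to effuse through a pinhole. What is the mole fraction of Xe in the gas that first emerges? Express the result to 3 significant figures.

Rate_i ∝ x_i/√M_i (Graham's law weighted by mole fraction), so the effusate composition follows n_i/√M_i.
Mole fraction of Xe in the effusate = (n_Xe/√M_Xe) / (n_Xe/√M_Xe + n_NO/√M_NO)
= (2.19/√131.29) / (2.19/√131.29 + 0.879/√30.01) = 0.1911/(0.1911 + 0.1605) = 0.544.

0.544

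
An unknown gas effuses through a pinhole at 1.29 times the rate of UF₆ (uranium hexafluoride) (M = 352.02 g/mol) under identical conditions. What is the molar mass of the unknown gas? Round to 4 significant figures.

211.5 g/mol

By Graham's law, rate_X/rate_UF₆ = √(M_UF₆/M_X).
1.29 = √(352.02/M_X)
M_X = 352.02 / 1.29² = 352.02 / 1.664 = 211.5 g/mol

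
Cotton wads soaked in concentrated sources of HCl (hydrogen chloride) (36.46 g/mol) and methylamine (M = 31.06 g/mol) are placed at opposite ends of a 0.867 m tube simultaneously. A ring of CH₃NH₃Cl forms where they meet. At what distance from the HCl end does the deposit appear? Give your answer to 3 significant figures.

0.416 m

The fronts meet when d_HCl + d_CH₃NH₂ = L with d_HCl/d_CH₃NH₂ = √(M_CH₃NH₂/M_HCl) (Graham's law). Here √(M_CH₃NH₂/M_HCl) = √(31.06/36.46) = 0.9230.
With d_HCl + d_CH₃NH₂ = 0.867 m, d_CH₃NH₂ = 0.867/(1 + 0.9230) = 0.4509 m.
d_HCl = 0.867 − 0.4509 = 0.416 m.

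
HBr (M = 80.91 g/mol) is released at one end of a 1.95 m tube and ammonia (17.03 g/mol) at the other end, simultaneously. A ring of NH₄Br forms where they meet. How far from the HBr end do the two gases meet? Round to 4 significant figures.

The fronts meet when d_HBr + d_NH₃ = L with d_HBr/d_NH₃ = √(M_NH₃/M_HBr) (Graham's law). Here √(M_NH₃/M_HBr) = √(17.03/80.91) = 0.4588.
With d_HBr + d_NH₃ = 1.95 m, d_NH₃ = 1.95/(1 + 0.4588) = 1.337 m.
d_HBr = 1.95 − 1.337 = 0.6133 m.

0.6133 m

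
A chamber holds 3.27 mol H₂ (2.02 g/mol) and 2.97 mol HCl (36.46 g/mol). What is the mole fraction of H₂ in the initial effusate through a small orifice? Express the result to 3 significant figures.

0.824

Each component's effusion rate ∝ (its partial pressure)·(1/√M) ∝ n_i/√M_i.
So x_H₂ in the escaping gas = (n_H₂/√M_H₂) / Σ(n_i/√M_i)
= (3.27/√2.02) / (3.27/√2.02 + 2.97/√36.46) = 2.301/(2.301 + 0.4919) = 0.824.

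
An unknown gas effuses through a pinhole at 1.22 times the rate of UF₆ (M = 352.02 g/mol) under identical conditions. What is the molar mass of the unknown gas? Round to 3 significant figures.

237 g/mol

Graham's law gives rate_X/rate_UF₆ = √(M_UF₆/M_X).
1.22 = √(352.02/M_X)
M_X = 352.02 / 1.22² = 352.02 / 1.488 = 237 g/mol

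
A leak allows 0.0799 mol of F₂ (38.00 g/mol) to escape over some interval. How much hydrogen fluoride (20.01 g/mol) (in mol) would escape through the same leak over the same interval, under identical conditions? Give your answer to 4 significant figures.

0.1101 mol

Graham's law gives rate_HF/rate_F₂ = √(M_F₂/M_HF) = √(38.00/20.01) = √1.899 = 1.378.
So the amount for HF is 0.0799 × 1.378 = 0.1101 mol.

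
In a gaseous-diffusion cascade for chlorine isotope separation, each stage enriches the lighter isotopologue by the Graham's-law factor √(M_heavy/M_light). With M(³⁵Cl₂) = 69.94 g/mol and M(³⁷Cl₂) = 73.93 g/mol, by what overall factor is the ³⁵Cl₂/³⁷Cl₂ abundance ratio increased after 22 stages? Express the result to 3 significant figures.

1.84

Each stage multiplies the ratio by α = √(73.93/69.94), so after 22 stages the overall factor is α^22 = (73.93/69.94)^(22/2).
= 1.05705^11 = 1.84.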